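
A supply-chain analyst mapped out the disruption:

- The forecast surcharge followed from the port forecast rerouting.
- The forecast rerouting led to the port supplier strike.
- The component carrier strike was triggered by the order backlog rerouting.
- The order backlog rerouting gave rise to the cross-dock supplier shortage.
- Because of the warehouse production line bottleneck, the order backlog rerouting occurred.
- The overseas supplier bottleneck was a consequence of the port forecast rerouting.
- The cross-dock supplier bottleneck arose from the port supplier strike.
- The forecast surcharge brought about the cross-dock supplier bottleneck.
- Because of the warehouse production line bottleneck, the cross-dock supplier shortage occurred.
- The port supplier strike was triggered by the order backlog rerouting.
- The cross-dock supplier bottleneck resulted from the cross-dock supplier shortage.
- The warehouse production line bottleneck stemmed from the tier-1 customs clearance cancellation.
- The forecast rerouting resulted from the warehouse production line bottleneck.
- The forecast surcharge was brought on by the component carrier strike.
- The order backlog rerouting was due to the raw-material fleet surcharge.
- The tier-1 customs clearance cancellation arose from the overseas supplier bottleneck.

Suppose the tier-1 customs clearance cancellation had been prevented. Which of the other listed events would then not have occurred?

Downstream of the tier-1 customs clearance cancellation: the warehouse production line bottleneck, the forecast rerouting, the order backlog rerouting, the component carrier strike, the forecast surcharge, the cross-dock supplier shortage, the port supplier strike, the cross-dock supplier bottleneck.
Of those, still caused via another path: the order backlog rerouting, the component carrier strike, the forecast surcharge, the cross-dock supplier shortage, the port supplier strike, the cross-dock supplier bottleneck.
The remainder have no surviving cause.

the forecast rerouting, the warehouse production line bottleneck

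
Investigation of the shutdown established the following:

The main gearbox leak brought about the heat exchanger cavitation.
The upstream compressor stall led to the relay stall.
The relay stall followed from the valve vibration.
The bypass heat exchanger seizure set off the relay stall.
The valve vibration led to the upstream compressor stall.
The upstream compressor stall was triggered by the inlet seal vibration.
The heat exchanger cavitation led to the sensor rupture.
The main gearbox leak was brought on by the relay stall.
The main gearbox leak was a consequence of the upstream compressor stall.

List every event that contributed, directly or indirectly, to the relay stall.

the bypass heat exchanger seizure, the inlet seal vibration, the upstream compressor stall, the valve vibration

Immediate causes of the relay stall: the valve vibration, the upstream compressor stall, the bypass heat exchanger seizure.
Further upstream: the inlet seal vibration.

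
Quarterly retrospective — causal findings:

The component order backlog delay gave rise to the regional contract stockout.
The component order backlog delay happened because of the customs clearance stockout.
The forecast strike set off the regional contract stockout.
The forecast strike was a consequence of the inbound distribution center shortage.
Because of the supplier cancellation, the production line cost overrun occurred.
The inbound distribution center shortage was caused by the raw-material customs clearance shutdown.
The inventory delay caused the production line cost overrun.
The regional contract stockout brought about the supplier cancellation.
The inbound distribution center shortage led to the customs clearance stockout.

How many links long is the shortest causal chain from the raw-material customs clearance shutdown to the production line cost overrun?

5

Shortest chain: the raw-material customs clearance shutdown → the inbound distribution center shortage → the forecast strike → the regional contract stockout → the supplier cancellation → the production line cost overrun.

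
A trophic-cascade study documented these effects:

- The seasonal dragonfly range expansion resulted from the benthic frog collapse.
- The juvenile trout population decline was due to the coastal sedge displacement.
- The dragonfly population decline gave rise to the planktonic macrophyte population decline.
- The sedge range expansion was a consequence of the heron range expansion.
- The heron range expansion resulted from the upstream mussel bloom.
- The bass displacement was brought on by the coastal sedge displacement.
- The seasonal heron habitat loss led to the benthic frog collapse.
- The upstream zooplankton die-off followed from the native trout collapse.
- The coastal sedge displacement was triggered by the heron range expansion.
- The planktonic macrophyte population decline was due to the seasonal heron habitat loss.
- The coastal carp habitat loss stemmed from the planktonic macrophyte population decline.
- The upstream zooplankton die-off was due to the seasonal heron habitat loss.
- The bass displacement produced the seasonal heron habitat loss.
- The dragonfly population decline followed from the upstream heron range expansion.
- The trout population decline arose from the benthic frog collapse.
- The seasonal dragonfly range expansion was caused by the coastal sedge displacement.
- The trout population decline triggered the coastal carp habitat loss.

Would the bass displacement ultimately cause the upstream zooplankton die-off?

There is a causal chain: the bass displacement → the seasonal heron habitat loss → the upstream zooplankton die-off.

Yes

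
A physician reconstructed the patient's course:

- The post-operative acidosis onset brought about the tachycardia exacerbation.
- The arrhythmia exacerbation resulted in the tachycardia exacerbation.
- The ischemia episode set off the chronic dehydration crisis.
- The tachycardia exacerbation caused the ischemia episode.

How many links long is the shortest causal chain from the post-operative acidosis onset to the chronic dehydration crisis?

Shortest chain: the post-operative acidosis onset → the tachycardia exacerbation → the ischemia episode → the chronic dehydration crisis.

3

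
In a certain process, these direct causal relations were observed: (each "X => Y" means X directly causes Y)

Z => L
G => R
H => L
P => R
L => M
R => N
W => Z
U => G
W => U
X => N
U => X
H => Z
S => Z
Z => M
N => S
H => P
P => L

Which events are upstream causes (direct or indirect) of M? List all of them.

G, H, L, N, P, R, S, U, W, X, Z

Immediate causes of M: Z, L.
Further upstream: H, P, W, U, X, G, R, N, S.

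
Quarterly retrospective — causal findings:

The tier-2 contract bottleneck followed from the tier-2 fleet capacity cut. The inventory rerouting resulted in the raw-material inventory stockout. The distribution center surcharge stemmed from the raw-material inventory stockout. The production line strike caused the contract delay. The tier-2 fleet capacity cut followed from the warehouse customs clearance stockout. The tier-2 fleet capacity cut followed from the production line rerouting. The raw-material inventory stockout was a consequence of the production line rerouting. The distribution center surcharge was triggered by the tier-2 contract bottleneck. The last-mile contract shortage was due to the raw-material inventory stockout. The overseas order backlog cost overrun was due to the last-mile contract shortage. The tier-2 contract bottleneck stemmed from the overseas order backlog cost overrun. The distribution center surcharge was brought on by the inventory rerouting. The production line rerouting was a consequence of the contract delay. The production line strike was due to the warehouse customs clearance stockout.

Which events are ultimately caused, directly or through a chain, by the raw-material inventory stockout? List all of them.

Direct effects: the last-mile contract shortage, the distribution center surcharge.
2 steps out: the overseas order backlog cost overrun.
3 steps out: the tier-2 contract bottleneck.
Not reachable from it: the warehouse customs clearance stockout, the production line strike, the contract delay, the inventory rerouting, the production line rerouting, the tier-2 fleet capacity cut.

the distribution center surcharge, the last-mile contract shortage, the overseas order backlog cost overrun, the tier-2 contract bottleneck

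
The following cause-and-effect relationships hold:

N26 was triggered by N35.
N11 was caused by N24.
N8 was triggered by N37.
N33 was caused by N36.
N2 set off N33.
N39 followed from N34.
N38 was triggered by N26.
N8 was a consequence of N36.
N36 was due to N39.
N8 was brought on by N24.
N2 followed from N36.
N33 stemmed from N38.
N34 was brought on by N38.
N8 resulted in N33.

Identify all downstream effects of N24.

Direct effects: N11, N8.
2 steps out: N33.
Not reachable from it: N35, N26, N38, N34, N39, N36, N37, N2.

N11, N33, N8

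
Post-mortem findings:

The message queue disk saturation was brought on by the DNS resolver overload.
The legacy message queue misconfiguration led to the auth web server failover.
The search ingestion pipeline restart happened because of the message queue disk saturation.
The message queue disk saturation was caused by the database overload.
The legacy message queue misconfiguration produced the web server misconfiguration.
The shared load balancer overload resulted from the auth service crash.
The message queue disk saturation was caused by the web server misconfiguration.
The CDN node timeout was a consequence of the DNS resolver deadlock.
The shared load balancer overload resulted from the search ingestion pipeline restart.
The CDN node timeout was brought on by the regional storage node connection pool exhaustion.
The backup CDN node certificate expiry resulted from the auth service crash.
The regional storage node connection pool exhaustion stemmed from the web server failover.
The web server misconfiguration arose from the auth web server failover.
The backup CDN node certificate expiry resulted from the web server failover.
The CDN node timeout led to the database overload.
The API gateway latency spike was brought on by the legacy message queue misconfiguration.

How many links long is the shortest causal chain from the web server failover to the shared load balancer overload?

Shortest chain: the web server failover → the regional storage node connection pool exhaustion → the CDN node timeout → the database overload → the message queue disk saturation → the search ingestion pipeline restart → the shared load balancer overload.

6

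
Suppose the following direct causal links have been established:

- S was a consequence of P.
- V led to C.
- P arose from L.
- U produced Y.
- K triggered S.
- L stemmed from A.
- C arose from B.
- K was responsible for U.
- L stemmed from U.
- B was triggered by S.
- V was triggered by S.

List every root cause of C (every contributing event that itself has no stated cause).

Tracing upstream from C: C ← V ← S ← K.
A separate upstream branch: C ← V ← S ← P ← L ← A.
Each of those chain origins has no stated cause.

A, K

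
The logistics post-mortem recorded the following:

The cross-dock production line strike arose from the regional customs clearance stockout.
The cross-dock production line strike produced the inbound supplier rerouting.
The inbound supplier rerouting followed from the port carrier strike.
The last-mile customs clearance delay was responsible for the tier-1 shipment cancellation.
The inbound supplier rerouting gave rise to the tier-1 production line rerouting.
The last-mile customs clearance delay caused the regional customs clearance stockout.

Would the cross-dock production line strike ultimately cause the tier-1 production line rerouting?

There is a causal chain: the cross-dock production line strike → the inbound supplier rerouting → the tier-1 production line rerouting.

Yes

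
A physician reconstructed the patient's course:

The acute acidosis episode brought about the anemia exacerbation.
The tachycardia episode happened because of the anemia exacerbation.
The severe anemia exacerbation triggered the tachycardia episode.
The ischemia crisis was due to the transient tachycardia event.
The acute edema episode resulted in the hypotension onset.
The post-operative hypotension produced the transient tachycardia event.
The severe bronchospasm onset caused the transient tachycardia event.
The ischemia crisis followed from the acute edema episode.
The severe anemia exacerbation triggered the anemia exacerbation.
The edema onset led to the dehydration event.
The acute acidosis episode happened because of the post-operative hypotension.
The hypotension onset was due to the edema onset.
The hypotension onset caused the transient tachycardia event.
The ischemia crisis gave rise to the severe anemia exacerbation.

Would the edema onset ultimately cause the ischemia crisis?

There is a causal chain: the edema onset → the hypotension onset → the transient tachycardia event → the ischemia crisis.

Yes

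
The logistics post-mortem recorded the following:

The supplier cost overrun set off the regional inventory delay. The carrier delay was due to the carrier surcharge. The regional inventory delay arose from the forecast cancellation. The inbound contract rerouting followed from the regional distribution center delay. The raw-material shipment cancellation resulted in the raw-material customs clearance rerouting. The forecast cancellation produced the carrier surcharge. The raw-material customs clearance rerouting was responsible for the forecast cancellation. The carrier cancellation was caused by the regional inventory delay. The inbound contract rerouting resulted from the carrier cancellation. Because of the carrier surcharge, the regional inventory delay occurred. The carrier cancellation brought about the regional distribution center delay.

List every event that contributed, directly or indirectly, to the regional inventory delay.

the carrier surcharge, the forecast cancellation, the raw-material customs clearance rerouting, the raw-material shipment cancellation, the supplier cost overrun

Immediate causes of the regional inventory delay: the forecast cancellation, the carrier surcharge, the supplier cost overrun.
Further upstream: the raw-material shipment cancellation, the raw-material customs clearance rerouting.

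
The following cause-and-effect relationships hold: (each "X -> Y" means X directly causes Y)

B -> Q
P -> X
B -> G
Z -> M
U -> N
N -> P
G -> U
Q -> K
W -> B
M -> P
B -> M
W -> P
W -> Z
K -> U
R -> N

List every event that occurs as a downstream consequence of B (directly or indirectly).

G, K, M, N, P, Q, U, X

Direct effects: G, Q, M.
2 steps out: K, U, P.
3 steps out: N, X.
Not reachable from it: W, Z, R.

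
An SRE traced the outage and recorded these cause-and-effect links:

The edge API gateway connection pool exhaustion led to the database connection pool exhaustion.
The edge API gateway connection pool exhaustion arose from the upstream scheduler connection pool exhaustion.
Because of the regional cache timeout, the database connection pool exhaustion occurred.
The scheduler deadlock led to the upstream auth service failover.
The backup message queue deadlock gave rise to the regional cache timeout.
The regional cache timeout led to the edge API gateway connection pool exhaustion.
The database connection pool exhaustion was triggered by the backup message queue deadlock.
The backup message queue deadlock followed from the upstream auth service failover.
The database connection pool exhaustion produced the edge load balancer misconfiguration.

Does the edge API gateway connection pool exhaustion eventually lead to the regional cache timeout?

The edge API gateway connection pool exhaustion leads to the database connection pool exhaustion, the edge load balancer misconfiguration; the regional cache timeout is not among them.

No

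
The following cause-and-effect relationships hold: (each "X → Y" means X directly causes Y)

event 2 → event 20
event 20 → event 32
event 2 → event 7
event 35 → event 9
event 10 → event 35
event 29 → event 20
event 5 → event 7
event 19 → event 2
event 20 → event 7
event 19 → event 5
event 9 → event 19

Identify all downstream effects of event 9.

Direct effects: event 19.
2 steps out: event 5, event 2.
3 steps out: event 20, event 7.
4 steps out: event 32.
Not reachable from it: event 10, event 35, event 29.

event 19, event 2, event 20, event 32, event 5, event 7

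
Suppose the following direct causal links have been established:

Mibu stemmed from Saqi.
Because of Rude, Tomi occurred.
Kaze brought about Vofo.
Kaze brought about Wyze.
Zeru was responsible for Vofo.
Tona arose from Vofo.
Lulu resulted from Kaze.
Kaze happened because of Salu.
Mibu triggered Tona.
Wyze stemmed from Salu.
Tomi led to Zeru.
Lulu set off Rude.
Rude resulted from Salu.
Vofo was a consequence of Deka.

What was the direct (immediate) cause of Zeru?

Upstream contributors include Salu, Kaze, Lulu, Rude, but only Tomi feeds directly into Zeru.

Tomi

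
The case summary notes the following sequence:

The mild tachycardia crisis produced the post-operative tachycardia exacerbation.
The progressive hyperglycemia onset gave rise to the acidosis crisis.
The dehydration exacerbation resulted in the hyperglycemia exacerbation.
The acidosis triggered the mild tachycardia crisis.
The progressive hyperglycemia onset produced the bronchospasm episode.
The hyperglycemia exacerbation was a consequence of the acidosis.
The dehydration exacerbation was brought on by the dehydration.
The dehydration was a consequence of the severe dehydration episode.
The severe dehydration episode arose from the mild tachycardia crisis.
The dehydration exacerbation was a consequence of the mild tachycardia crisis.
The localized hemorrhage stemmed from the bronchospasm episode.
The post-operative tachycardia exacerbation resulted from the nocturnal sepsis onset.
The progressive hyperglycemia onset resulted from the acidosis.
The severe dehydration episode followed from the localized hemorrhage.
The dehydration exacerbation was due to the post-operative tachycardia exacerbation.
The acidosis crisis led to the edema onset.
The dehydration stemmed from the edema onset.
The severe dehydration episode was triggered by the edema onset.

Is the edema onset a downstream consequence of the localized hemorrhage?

No

The localized hemorrhage leads to the severe dehydration episode, the dehydration, the dehydration exacerbation, the hyperglycemia exacerbation; the edema onset is not among them.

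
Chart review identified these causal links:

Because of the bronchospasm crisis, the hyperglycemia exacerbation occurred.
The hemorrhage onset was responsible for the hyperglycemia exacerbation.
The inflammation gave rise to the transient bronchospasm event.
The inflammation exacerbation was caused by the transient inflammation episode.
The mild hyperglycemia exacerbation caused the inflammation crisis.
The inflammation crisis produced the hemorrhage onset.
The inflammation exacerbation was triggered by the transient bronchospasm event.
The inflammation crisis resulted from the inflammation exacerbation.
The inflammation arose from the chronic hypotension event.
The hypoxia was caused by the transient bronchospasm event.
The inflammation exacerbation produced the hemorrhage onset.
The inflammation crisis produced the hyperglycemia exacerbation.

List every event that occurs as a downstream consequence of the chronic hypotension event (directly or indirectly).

Direct effects: the inflammation.
2 steps out: the transient bronchospasm event.
3 steps out: the inflammation exacerbation, the hypoxia.
4 steps out: the inflammation crisis, the hemorrhage onset.
5 steps out: the hyperglycemia exacerbation.
Not reachable from it: the transient inflammation episode, the mild hyperglycemia exacerbation, the bronchospasm crisis.

the hemorrhage onset, the hyperglycemia exacerbation, the hypoxia, the inflammation, the inflammation crisis, the inflammation exacerbation, the transient bronchospasm event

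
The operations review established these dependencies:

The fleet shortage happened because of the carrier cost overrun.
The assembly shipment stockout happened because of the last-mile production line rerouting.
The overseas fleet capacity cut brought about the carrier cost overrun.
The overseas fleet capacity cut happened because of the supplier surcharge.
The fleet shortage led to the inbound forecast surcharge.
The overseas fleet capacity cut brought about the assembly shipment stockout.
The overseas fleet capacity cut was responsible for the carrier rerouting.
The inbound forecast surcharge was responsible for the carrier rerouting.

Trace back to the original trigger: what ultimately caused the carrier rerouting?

the supplier surcharge

Tracing upstream from the carrier rerouting: the carrier rerouting ← the overseas fleet capacity cut ← the supplier surcharge.
The supplier surcharge has no stated cause, so it is the root.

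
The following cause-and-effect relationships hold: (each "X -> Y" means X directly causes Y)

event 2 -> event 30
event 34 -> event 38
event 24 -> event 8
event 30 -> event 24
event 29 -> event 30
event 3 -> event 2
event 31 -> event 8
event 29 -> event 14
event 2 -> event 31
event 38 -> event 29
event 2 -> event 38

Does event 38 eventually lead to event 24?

Yes

There is a causal chain: event 38 → event 29 → event 30 → event 24.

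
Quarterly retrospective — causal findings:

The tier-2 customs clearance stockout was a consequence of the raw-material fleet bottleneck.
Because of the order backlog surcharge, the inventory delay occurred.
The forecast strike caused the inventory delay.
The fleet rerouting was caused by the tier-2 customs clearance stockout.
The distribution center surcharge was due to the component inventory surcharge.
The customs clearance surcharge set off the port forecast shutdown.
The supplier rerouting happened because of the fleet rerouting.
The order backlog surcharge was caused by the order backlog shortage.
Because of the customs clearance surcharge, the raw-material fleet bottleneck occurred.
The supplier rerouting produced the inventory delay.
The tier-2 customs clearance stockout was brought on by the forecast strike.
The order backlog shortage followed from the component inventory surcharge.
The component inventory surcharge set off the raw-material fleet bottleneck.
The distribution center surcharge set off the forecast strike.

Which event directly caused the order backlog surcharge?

the order backlog shortage

Upstream contributors include the component inventory surcharge, but only the order backlog shortage feeds directly into the order backlog surcharge.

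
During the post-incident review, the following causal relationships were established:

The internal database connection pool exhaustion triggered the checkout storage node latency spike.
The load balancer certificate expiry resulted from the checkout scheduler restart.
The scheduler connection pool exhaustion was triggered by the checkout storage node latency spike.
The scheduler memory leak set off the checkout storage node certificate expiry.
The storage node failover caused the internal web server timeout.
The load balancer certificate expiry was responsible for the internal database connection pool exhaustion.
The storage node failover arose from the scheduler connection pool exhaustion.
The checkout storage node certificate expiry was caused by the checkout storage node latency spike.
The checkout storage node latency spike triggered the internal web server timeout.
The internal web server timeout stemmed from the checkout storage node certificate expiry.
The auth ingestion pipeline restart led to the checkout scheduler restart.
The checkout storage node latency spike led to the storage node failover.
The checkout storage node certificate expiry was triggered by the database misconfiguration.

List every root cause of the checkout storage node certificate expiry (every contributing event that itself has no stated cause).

the auth ingestion pipeline restart, the database misconfiguration, the scheduler memory leak

Tracing upstream from the checkout storage node certificate expiry: the checkout storage node certificate expiry ← the scheduler memory leak.
A separate upstream branch: the checkout storage node certificate expiry ← the checkout storage node latency spike ← the internal database connection pool exhaustion ← the load balancer certificate expiry ← the checkout scheduler restart ← the auth ingestion pipeline restart.
A separate upstream branch: the checkout storage node certificate expiry ← the database misconfiguration.
Each of those chain origins has no stated cause.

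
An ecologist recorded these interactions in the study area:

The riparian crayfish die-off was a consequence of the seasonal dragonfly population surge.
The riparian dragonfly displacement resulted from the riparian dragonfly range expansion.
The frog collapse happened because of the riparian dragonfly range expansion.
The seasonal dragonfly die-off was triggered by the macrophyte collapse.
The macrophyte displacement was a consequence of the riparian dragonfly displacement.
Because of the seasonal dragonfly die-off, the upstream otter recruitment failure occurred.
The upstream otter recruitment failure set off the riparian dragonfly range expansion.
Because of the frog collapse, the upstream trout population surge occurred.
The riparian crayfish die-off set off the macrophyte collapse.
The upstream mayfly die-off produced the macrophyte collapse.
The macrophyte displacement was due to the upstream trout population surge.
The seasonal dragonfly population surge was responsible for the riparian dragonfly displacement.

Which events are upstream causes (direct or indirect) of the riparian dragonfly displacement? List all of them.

Immediate causes of the riparian dragonfly displacement: the seasonal dragonfly population surge, the riparian dragonfly range expansion.
Further upstream: the riparian crayfish die-off, the macrophyte collapse, the seasonal dragonfly die-off, the upstream otter recruitment failure, the upstream mayfly die-off.

the macrophyte collapse, the riparian crayfish die-off, the riparian dragonfly range expansion, the seasonal dragonfly die-off, the seasonal dragonfly population surge, the upstream mayfly die-off, the upstream otter recruitment failure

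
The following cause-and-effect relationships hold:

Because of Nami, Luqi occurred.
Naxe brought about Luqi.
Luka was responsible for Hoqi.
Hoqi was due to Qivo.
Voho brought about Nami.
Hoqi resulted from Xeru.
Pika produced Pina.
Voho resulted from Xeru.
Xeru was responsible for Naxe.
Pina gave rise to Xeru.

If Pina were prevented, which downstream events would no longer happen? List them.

Downstream of Pina: Xeru, Voho, Naxe, Nami, Hoqi, Luqi.
Of those, still caused via another path: Hoqi.
The remainder have no surviving cause.

Luqi, Nami, Naxe, Voho, Xeru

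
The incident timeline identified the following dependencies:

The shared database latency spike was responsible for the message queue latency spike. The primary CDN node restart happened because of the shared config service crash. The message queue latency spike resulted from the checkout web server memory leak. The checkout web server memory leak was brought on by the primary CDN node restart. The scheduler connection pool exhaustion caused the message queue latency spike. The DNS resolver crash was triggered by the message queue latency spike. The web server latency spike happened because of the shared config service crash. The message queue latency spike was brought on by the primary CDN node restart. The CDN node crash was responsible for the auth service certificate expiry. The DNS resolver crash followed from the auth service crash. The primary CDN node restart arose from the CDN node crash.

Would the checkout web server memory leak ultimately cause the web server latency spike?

No

The checkout web server memory leak leads to the message queue latency spike, the DNS resolver crash; the web server latency spike is not among them.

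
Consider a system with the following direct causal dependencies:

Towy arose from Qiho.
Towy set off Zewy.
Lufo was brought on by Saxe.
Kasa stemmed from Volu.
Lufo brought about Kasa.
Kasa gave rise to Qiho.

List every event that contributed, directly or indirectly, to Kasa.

Immediate causes of Kasa: Lufo, Volu.
Further upstream: Saxe.

Lufo, Saxe, Volu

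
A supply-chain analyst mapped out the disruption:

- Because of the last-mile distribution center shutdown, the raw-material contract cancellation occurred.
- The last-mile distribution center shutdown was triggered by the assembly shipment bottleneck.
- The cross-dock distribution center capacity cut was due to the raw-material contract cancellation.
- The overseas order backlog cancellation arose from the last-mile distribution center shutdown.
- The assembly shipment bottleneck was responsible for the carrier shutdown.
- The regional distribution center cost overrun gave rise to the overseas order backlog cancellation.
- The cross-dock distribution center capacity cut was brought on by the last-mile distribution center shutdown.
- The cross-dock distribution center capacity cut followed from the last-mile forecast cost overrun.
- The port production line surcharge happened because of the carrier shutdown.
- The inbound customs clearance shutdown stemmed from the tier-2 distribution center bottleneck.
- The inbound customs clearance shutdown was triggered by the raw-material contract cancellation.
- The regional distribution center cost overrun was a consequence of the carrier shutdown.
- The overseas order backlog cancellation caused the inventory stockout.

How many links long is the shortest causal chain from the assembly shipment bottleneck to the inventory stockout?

Shortest chain: the assembly shipment bottleneck → the last-mile distribution center shutdown → the overseas order backlog cancellation → the inventory stockout.

3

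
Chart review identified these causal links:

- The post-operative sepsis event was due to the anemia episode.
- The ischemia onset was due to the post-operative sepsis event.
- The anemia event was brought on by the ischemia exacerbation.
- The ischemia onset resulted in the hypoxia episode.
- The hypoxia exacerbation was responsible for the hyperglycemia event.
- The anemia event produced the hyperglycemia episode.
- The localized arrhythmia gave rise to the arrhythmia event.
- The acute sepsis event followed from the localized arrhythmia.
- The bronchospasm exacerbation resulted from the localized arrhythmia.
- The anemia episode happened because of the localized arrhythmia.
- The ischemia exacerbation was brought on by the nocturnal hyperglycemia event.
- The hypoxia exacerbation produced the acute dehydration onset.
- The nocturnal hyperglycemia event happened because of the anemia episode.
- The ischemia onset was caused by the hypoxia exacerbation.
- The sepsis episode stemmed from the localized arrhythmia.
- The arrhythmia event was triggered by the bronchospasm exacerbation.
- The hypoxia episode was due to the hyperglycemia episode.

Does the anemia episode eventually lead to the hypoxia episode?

There is a causal chain: the anemia episode → the post-operative sepsis event → the ischemia onset → the hypoxia episode.

Yes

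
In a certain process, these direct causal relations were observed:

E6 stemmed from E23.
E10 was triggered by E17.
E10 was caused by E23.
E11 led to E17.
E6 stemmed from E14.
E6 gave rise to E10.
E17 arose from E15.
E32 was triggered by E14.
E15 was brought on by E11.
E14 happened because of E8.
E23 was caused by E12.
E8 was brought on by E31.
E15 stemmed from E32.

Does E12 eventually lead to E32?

E12 leads to E23, E6, E10; E32 is not among them.

No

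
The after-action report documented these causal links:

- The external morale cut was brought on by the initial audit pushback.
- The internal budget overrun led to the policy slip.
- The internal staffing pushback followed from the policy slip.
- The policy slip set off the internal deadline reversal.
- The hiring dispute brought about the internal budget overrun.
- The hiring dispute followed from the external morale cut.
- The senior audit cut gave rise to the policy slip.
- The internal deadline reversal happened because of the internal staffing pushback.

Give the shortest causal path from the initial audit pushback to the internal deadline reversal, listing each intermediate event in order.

the initial audit pushback → the external morale cut
the external morale cut → the hiring dispute
the hiring dispute → the internal budget overrun
the internal budget overrun → the policy slip
the policy slip → the internal deadline reversal
Length: 5 steps.

the initial audit pushback → the external morale cut → the hiring dispute → the internal budget overrun → the policy slip → the internal deadline reversal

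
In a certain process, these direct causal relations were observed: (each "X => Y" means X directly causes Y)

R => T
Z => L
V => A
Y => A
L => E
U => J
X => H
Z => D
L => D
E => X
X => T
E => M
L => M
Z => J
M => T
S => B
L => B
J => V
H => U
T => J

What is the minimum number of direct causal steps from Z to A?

Shortest chain: Z → J → V → A.

3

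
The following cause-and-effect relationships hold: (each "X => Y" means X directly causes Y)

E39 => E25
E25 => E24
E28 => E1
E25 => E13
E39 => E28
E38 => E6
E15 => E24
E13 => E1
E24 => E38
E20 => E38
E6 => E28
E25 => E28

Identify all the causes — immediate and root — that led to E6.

E15, E20, E24, E25, E38, E39

Immediate cause of E6: E38.
Further upstream: E15, E39, E25, E24, E20.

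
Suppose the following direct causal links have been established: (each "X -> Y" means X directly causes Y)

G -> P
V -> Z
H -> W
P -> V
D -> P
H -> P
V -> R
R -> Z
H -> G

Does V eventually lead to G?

No

V leads to R, Z; G is not among them.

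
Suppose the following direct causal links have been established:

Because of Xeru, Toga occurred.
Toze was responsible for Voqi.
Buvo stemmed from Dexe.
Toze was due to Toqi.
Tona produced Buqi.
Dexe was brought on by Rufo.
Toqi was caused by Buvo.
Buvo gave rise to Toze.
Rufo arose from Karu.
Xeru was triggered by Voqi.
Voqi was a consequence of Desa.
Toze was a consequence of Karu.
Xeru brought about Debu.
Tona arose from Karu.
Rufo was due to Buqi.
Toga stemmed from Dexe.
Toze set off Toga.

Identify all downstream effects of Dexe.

Buvo, Debu, Toga, Toqi, Toze, Voqi, Xeru

Direct effects: Buvo, Toga.
2 steps out: Toqi, Toze.
3 steps out: Voqi.
4 steps out: Xeru.
5 steps out: Debu.
Not reachable from it: Karu, Tona, Buqi, Rufo, Desa.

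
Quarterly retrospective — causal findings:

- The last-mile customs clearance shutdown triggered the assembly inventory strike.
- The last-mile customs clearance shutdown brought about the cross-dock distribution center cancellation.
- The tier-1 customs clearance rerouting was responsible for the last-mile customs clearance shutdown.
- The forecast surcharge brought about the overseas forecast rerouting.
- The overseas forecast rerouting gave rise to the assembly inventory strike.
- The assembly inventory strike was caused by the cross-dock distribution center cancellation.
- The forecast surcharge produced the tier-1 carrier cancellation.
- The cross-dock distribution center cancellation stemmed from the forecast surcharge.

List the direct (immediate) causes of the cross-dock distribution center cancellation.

the forecast surcharge, the last-mile customs clearance shutdown

Upstream contributors include the tier-1 customs clearance rerouting, but only the forecast surcharge, the last-mile customs clearance shutdown feed directly into the cross-dock distribution center cancellation.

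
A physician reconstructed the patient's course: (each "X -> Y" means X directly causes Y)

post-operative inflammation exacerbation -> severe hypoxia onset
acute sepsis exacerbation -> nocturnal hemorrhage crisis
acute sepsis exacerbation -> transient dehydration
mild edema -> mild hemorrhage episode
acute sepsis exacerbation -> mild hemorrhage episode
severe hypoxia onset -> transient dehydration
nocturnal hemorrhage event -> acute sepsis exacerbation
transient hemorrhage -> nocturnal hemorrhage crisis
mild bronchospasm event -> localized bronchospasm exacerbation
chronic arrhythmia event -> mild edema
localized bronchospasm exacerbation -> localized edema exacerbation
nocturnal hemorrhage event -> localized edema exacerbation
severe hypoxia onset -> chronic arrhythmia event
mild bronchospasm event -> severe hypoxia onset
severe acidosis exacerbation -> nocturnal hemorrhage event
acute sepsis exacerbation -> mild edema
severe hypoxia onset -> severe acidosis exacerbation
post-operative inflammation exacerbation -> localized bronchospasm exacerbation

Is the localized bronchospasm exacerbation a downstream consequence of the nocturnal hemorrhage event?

No

The nocturnal hemorrhage event leads to the acute sepsis exacerbation, the localized edema exacerbation, the mild edema, the mild hemorrhage episode, the nocturnal hemorrhage crisis, the transient dehydration; the localized bronchospasm exacerbation is not among them.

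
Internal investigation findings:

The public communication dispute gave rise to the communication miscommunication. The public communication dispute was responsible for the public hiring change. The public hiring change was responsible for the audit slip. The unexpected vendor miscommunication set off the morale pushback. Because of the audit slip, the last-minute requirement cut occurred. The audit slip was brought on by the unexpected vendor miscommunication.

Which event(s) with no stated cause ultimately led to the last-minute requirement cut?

Tracing upstream from the last-minute requirement cut: the last-minute requirement cut ← the audit slip ← the public hiring change ← the public communication dispute.
A separate upstream branch: the last-minute requirement cut ← the audit slip ← the unexpected vendor miscommunication.
Each of those chain origins has no stated cause.

the public communication dispute, the unexpected vendor miscommunication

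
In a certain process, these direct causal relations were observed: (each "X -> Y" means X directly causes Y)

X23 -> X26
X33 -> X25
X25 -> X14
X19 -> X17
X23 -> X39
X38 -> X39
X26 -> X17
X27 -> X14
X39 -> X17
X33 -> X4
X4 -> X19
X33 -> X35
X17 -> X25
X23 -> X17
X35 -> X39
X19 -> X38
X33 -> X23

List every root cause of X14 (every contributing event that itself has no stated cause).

X27, X33

Tracing upstream from X14: X14 ← X25 ← X33.
A separate upstream branch: X14 ← X27.
Each of those chain origins has no stated cause.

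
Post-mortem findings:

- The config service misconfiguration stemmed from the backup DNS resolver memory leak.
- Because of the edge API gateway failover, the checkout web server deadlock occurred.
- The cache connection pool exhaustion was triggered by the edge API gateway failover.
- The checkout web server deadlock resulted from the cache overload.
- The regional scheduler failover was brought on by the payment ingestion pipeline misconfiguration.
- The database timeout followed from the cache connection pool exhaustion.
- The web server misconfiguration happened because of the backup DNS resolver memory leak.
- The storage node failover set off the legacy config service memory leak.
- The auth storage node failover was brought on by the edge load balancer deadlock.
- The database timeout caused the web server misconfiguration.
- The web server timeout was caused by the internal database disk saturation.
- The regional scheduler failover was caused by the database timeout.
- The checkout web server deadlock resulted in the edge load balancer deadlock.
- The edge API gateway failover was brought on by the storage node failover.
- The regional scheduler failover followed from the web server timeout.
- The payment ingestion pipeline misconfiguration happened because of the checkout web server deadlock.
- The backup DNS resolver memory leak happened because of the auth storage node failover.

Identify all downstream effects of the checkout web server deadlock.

Direct effects: the edge load balancer deadlock, the payment ingestion pipeline misconfiguration.
2 steps out: the auth storage node failover, the regional scheduler failover.
3 steps out: the backup DNS resolver memory leak.
4 steps out: the config service misconfiguration, the web server misconfiguration.
Not reachable from it: the cache overload, the storage node failover, the edge API gateway failover, the internal database disk saturation, the web server timeout, the legacy config service memory leak, the cache connection pool exhaustion, the database timeout.

the auth storage node failover, the backup DNS resolver memory leak, the config service misconfiguration, the edge load balancer deadlock, the payment ingestion pipeline misconfiguration, the regional scheduler failover, the web server misconfiguration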